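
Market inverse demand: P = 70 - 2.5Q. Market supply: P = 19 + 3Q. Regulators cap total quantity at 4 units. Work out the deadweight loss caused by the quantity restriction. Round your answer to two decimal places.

Unrestricted equilibrium: Q* = (70 - 19)/(2.5 + 3) = 9.2727.
At Q = 4 the demand price is 70 - 2.5(4) = 60 and the supply price is 19 + 3(4) = 31.
DWL = (1/2)(gap between curves at 4) x (Q* - 4) = (1/2)(29)(5.2727) = 76.4545.

76.45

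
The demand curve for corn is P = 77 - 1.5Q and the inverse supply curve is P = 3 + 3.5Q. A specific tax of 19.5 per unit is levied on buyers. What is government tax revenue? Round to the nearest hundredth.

Pre-tax equilibrium: 77 - 1.5Q = 3 + 3.5Q gives Q* = 14.8, P* = 54.8.
With the tax, buyers' net willingness to pay falls by 19.5: (77 - 19.5) - 1.5Q = 3 + 3.5Q, so Q_t = 10.9. Buyers pay P_b = 60.65; sellers receive P_s = P_b - 19.5 = 41.15.
Tax revenue = t x Q_t = 19.5 x 10.9 = 212.55.

212.55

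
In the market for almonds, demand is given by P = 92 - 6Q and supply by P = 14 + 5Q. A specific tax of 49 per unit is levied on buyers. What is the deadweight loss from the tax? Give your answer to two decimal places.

109.14

Without the tax, 92 - 6Q = 14 + 5Q so Q* = 7.0909 and P* = 49.4545.
A tax on buyers shifts demand down by 49: (92 - 49) - 6Q = 14 + 5Q, so Q_t = 2.6364. Buyers pay P_b = 76.1818; sellers receive P_s = P_b - 49 = 27.1818.
Deadweight loss is the triangle between the curves from Q_t to Q*: (1/2)(7.0909 - 2.6364)(49) = 109.1364.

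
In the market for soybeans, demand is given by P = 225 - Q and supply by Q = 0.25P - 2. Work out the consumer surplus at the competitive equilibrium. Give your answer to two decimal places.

Rewriting supply in inverse form: P = 8 + 4Q.
Set 225 - Q = 8 + 4Q, which gives 217 = 5Q, so Q* = 43.4 and P* = 225 - (43.4) = 181.6.
CS is the area between the demand curve and P* from 0 to Q*: (1/2)(43.4)(43.4) = 941.78.

941.78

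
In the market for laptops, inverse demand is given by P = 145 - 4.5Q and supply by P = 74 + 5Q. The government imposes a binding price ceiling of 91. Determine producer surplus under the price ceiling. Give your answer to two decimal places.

Without the control, 145 - 4.5Q = 74 + 5Q so Q* = 7.4737 and P* = 111.3684.
At the ceiling price 91, quantity supplied is (91 - 74)/5 = 3.4; supply is the short side, so Q = 3.4 trades at P = 91.
PS is the triangle above supply below 91: (1/2)(3.4)(91 - 74) = 28.9.

28.90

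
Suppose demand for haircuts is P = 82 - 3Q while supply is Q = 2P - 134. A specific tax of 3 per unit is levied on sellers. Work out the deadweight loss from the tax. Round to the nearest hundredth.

Rewriting supply in inverse form: P = 67 + 0.5Q.
Without the tax, 82 - 3Q = 67 + 0.5Q so Q* = 4.2857 and P* = 69.1429.
With the tax, sellers need 3 more per unit: 82 - 3Q = 67 + 0.5Q + 3, so Q_t = 3.4286. Buyers pay P_b = 71.7143; sellers receive P_s = P_b - 3 = 68.7143.
Deadweight loss is the triangle between the curves from Q_t to Q*: (1/2)(4.2857 - 3.4286)(3) = 1.2857.

1.29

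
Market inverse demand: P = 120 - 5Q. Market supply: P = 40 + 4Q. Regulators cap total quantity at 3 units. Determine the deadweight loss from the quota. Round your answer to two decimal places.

Without the quota, 120 - 5Q = 40 + 4Q gives Q* = 8.8889.
At Q = 3 the demand price is 120 - 5(3) = 105 and the supply price is 40 + 4(3) = 52.
DWL = (1/2)(gap between curves at 3) x (Q* - 3) = (1/2)(53)(5.8889) = 156.0556.

156.06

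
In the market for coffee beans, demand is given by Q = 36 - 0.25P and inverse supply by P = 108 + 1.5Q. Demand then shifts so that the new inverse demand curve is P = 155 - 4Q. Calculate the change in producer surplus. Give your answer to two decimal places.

22.64

Rewriting demand in inverse form: P = 144 - 4Q.
Initial equilibrium: Q_0 = 6.5455, P_0 = 117.8182; CS_0 = (1/2)(6.5455)(26.1818) = 85.686, PS_0 = (1/2)(6.5455)(9.8182) = 32.1322.
New equilibrium: 155 - 4Q = 108 + 1.5Q gives Q_1 = 8.5455, P_1 = 120.8182; CS_1 = 146.0496, PS_1 = 54.7686.
Change in producer surplus = 54.7686 - 32.1322 = 22.6364.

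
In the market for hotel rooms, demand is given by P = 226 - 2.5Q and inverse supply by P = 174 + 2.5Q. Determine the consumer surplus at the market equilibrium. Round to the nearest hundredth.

135.20

Setting demand equal to supply, 52 = 5Q, so Q* = 10.4 and P* = 200.
The demand choke price is 226, so CS = (1/2)(Q*)(226 - P*) = (1/2)(10.4)(26) = 135.2.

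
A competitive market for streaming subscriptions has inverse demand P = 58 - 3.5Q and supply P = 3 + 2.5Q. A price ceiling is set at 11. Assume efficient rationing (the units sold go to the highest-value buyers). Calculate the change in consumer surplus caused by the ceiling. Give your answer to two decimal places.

-14.57

Without the control, 58 - 3.5Q = 3 + 2.5Q so Q* = 9.1667 and P* = 25.9167.
At P = 11, sellers supply (11 - 3)/2.5 = 3.2 while buyers want more, so the quantity traded is 3.2 at price 11.
CS goes from (1/2)(9.1667)(32.0833) = 147.0486 to 132.48 (computed as (58 - 11)(3.2) - (1/2)(3.5)(3.2)^2), a change of -14.5686.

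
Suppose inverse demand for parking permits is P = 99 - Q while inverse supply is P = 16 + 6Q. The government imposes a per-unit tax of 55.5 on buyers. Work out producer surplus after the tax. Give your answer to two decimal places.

Without the tax, 99 - Q = 16 + 6Q so Q* = 11.8571 and P* = 87.1429.
A tax on buyers shifts demand down by 55.5: (99 - 55.5) - Q = 16 + 6Q, so Q_t = 3.9286. Buyers pay P_b = 95.0714; sellers receive P_s = P_b - 55.5 = 39.5714.
Producer surplus is the triangle above supply below P_s: (1/2)(3.9286)(39.5714 - 16) = 46.301.

46.30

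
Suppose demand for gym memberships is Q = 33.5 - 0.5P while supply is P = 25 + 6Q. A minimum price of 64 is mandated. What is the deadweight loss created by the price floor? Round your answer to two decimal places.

56.25

Rewriting demand in inverse form: P = 67 - 2Q.
Free-market equilibrium: 67 - 2Q = 25 + 6Q gives Q* = 5.25, P* = 56.5.
At P = 64, buyers demand (67 - 64)/2 = 1.5 while sellers would supply more, so the quantity traded is 1.5 at price 64.
The lost-trades triangle has base Q* - 1.5 = 3.75 and height equal to the gap between the curves at Q = 1.5, which is 64 - 34 = 30. DWL = (1/2)(3.75)(30) = 56.25.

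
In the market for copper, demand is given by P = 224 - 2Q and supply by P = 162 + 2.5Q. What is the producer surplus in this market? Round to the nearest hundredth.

Setting demand equal to supply, 62 = 4.5Q, so Q* = 13.7778 and P* = 196.4444.
PS is the area between P* and the supply curve from 0 to Q*: (1/2)(13.7778)(34.4444) = 237.284.

237.28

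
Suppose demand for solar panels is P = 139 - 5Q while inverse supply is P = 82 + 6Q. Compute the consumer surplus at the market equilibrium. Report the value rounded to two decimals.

Equilibrium: 139 - 5Q = 82 + 6Q, so Q* = 5.1818 and P* = 113.0909.
The demand choke price is 139, so CS = (1/2)(Q*)(139 - P*) = (1/2)(5.1818)(25.9091) = 67.1281.

67.13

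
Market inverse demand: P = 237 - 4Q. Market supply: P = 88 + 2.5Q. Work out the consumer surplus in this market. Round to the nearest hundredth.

1050.93

Setting demand equal to supply, 149 = 6.5Q, so Q* = 22.9231 and P* = 145.3077.
Consumer surplus is the triangle under demand above P*: (1/2)(22.9231)(237 - 145.3077) = (1/2)(22.9231)(91.6923) = 1050.9349.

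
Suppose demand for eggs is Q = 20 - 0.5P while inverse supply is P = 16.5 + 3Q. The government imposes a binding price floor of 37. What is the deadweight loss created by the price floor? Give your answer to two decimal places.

Rewriting demand in inverse form: P = 40 - 2Q.
Free-market equilibrium: 40 - 2Q = 16.5 + 3Q gives Q* = 4.7, P* = 30.6.
At P = 37, buyers demand (40 - 37)/2 = 1.5 while sellers would supply more, so the quantity traded is 1.5 at price 37.
At Q = 1.5 the demand price is 37 and the supply price is 21. Deadweight loss is the triangle between the curves from 1.5 to 4.7: (1/2)(37 - 21)(4.7 - 1.5) = 25.6.

25.60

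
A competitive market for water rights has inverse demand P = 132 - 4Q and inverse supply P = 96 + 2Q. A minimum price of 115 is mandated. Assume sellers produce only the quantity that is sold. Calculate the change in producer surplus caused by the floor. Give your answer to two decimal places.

Without the control, 132 - 4Q = 96 + 2Q so Q* = 6 and P* = 108.
At the floor price 115, quantity demanded is (132 - 115)/4 = 4.25; demand is the short side, so Q = 4.25 trades at P = 115.
PS goes from (1/2)(6)(12) = 36 to 62.6875 (computed as (115 - 96)(4.25) - (1/2)(2)(4.25)^2), a change of 26.6875.

26.69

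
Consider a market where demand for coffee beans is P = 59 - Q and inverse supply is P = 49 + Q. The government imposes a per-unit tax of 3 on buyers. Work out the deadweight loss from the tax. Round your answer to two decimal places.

Without the tax, 59 - Q = 49 + Q so Q* = 5 and P* = 54.
A tax on buyers shifts demand down by 3: (59 - 3) - Q = 49 + Q, so Q_t = 3.5. Buyers pay P_b = 55.5; sellers receive P_s = P_b - 3 = 52.5.
Deadweight loss is the triangle between the curves from Q_t to Q*: (1/2)(5 - 3.5)(3) = 2.25.

2.25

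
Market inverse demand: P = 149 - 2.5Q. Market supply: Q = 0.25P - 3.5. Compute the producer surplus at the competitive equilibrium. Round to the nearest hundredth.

Rewriting supply in inverse form: P = 14 + 4Q.
Equilibrium: 149 - 2.5Q = 14 + 4Q, so Q* = 20.7692 and P* = 97.0769.
The supply curve's price intercept is 14, so PS = (1/2)(Q*)(P* - 14) = (1/2)(20.7692)(83.0769) = 862.7219.

862.72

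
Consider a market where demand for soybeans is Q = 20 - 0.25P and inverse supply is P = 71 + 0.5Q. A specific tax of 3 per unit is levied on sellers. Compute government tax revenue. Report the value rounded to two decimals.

4.00

Rewriting demand in inverse form: P = 80 - 4Q.
Pre-tax equilibrium: 80 - 4Q = 71 + 0.5Q gives Q* = 2, P* = 72.
With the tax, sellers need 3 more per unit: 80 - 4Q = 71 + 0.5Q + 3, so Q_t = 1.3333. Buyers pay P_b = 74.6667; sellers receive P_s = P_b - 3 = 71.6667.
Tax revenue = t x Q_t = 3 x 1.3333 = 4.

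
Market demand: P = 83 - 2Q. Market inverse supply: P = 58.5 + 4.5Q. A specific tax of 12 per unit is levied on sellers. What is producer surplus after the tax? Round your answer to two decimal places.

Without the tax, 83 - 2Q = 58.5 + 4.5Q so Q* = 3.7692 and P* = 75.4615.
With the tax, sellers need 12 more per unit: 83 - 2Q = 58.5 + 4.5Q + 12, so Q_t = 1.9231. Buyers pay P_b = 79.1538; sellers receive P_s = P_b - 12 = 67.1538.
PS = (1/2)(Q_t)(P_s - 58.5) = (1/2)(1.9231)(8.6538) = 8.321.

8.32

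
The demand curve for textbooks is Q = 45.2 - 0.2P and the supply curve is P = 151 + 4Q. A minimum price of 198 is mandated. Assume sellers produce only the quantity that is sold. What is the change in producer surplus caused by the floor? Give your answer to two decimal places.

61.59

Rewriting demand in inverse form: P = 226 - 5Q.
Free-market equilibrium: 226 - 5Q = 151 + 4Q gives Q* = 8.3333, P* = 184.3333.
At P = 198, buyers demand (226 - 198)/5 = 5.6 while sellers would supply more, so the quantity traded is 5.6 at price 198.
PS goes from (1/2)(8.3333)(33.3333) = 138.8889 to 200.48 (computed as (198 - 151)(5.6) - (1/2)(4)(5.6)^2), a change of 61.5911.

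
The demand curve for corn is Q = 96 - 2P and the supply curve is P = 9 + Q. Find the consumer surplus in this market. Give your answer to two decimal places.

169.00

Rewriting demand in inverse form: P = 48 - 0.5Q.
Equilibrium: 48 - 0.5Q = 9 + Q, so Q* = 26 and P* = 35.
Consumer surplus is the triangle under demand above P*: (1/2)(26)(48 - 35) = (1/2)(26)(13) = 169.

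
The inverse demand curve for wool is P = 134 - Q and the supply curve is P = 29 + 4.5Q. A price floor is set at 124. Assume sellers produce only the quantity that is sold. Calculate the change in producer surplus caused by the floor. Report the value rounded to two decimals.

Without the control, 134 - Q = 29 + 4.5Q so Q* = 19.0909 and P* = 114.9091.
At the floor price 124, quantity demanded is (134 - 124)/1 = 10; demand is the short side, so Q = 10 trades at P = 124.
PS goes from (1/2)(19.0909)(85.9091) = 820.0413 to 725 (computed as (124 - 29)(10) - (1/2)(4.5)(10)^2), a change of -95.0413.

-95.04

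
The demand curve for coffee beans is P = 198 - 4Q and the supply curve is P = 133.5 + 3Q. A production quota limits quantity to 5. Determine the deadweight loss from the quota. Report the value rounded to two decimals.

62.16

Unrestricted equilibrium: Q* = (198 - 133.5)/(4 + 3) = 9.2143.
At Q = 5 the demand price is 198 - 4(5) = 178 and the supply price is 133.5 + 3(5) = 148.5.
DWL = (1/2)(gap between curves at 5) x (Q* - 5) = (1/2)(29.5)(4.2143) = 62.1607.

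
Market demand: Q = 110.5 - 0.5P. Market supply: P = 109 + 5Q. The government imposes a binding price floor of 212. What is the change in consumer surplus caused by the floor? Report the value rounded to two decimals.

Rewriting demand in inverse form: P = 221 - 2Q.
Free-market equilibrium: 221 - 2Q = 109 + 5Q gives Q* = 16, P* = 189.
At P = 212, buyers demand (221 - 212)/2 = 4.5 while sellers would supply more, so the quantity traded is 4.5 at price 212.
CS goes from (1/2)(16)(32) = 256 to 20.25 (computed as (221 - 212)(4.5) - (1/2)(2)(4.5)^2), a change of -235.75.

-235.75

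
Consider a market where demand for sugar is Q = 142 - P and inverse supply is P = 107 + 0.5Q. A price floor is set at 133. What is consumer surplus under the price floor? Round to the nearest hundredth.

40.50

Rewriting demand in inverse form: P = 142 - Q.
Without the control, 142 - Q = 107 + 0.5Q so Q* = 23.3333 and P* = 118.6667.
At the floor price 133, quantity demanded is (142 - 133)/1 = 9; demand is the short side, so Q = 9 trades at P = 133.
CS is the triangle under demand above 133: (1/2)(9)(142 - 133) = 40.5.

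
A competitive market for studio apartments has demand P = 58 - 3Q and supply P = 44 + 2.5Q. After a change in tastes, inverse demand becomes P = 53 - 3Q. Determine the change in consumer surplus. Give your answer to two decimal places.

-5.70

Initial equilibrium: Q_0 = 2.5455, P_0 = 50.3636; CS_0 = (1/2)(2.5455)(7.6364) = 9.719, PS_0 = (1/2)(2.5455)(6.3636) = 8.0992.
New equilibrium: 53 - 3Q = 44 + 2.5Q gives Q_1 = 1.6364, P_1 = 48.0909; CS_1 = 4.0165, PS_1 = 3.3471.
Change in consumer surplus = 4.0165 - 9.719 = -5.7025.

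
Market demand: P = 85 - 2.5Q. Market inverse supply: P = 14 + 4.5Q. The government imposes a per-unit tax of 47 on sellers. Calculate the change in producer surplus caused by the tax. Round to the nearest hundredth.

-205.03

Without the tax, 85 - 2.5Q = 14 + 4.5Q so Q* = 10.1429 and P* = 59.6429.
With the tax, sellers need 47 more per unit: 85 - 2.5Q = 14 + 4.5Q + 47, so Q_t = 3.4286. Buyers pay P_b = 76.4286; sellers receive P_s = P_b - 47 = 29.4286.
Producers lose the trapezoid between P_s and P* out to Q_t plus the triangle from Q_t to Q*: change in PS = 26.449 - 231.4745 = -205.0255.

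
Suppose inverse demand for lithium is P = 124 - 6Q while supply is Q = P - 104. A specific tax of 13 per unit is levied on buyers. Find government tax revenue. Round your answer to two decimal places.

13.00

Rewriting supply in inverse form: P = 104 + Q.
Without the tax, 124 - 6Q = 104 + Q so Q* = 2.8571 and P* = 106.8571.
With the tax, buyers' net willingness to pay falls by 13: (124 - 13) - 6Q = 104 + Q, so Q_t = 1. Buyers pay P_b = 118; sellers receive P_s = P_b - 13 = 105.
Revenue is the tax times quantity traded: 13 x 1 = 13.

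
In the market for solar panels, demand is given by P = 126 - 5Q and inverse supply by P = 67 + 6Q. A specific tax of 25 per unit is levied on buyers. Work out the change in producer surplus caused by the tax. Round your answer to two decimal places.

-57.64

Pre-tax equilibrium: 126 - 5Q = 67 + 6Q gives Q* = 5.3636, P* = 99.1818.
With the tax, buyers' net willingness to pay falls by 25: (126 - 25) - 5Q = 67 + 6Q, so Q_t = 3.0909. Buyers pay P_b = 110.5455; sellers receive P_s = P_b - 25 = 85.5455.
Producers lose the trapezoid between P_s and P* out to Q_t plus the triangle from Q_t to Q*: change in PS = 28.6612 - 86.3058 = -57.6446.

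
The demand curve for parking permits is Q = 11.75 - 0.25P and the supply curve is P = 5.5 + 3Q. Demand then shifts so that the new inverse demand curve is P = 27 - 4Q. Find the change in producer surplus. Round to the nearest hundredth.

Rewriting demand in inverse form: P = 47 - 4Q.
Initial equilibrium: Q_0 = 5.9286, P_0 = 23.2857; CS_0 = (1/2)(5.9286)(23.7143) = 70.2959, PS_0 = (1/2)(5.9286)(17.7857) = 52.7219.
New equilibrium: 27 - 4Q = 5.5 + 3Q gives Q_1 = 3.0714, P_1 = 14.7143; CS_1 = 18.8673, PS_1 = 14.1505.
Change in producer surplus = 14.1505 - 52.7219 = -38.5714.

-38.57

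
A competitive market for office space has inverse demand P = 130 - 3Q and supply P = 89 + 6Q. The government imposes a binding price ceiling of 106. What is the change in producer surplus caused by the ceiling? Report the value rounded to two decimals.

-38.18

Free-market equilibrium: 130 - 3Q = 89 + 6Q gives Q* = 4.5556, P* = 116.3333.
At P = 106, sellers supply (106 - 89)/6 = 2.8333 while buyers want more, so the quantity traded is 2.8333 at price 106.
PS goes from (1/2)(4.5556)(27.3333) = 62.2593 to 24.0833 (computed as (106 - 89)(2.8333) - (1/2)(6)(2.8333)^2), a change of -38.1759.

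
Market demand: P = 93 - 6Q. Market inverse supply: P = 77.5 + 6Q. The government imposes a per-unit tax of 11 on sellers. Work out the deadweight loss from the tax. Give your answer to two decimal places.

Pre-tax equilibrium: 93 - 6Q = 77.5 + 6Q gives Q* = 1.2917, P* = 85.25.
With the tax, sellers need 11 more per unit: 93 - 6Q = 77.5 + 6Q + 11, so Q_t = 0.375. Buyers pay P_b = 90.75; sellers receive P_s = P_b - 11 = 79.75.
Deadweight loss is the triangle between the curves from Q_t to Q*: (1/2)(1.2917 - 0.375)(11) = 5.0417.

5.04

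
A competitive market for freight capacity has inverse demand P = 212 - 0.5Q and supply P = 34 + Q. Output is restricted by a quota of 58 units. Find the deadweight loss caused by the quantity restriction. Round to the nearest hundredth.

2760.33

Without the quota, 212 - 0.5Q = 34 + Q gives Q* = 118.6667.
At Q = 58 the demand price is 212 - 0.5(58) = 183 and the supply price is 34 + (58) = 92.
Deadweight loss is the triangle between the curves from 58 to 118.6667: (1/2)(183 - 92)(118.6667 - 58) = 2760.3333.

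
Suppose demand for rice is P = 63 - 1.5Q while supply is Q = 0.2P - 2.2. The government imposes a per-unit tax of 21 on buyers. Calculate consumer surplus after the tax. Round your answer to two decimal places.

Rewriting supply in inverse form: P = 11 + 5Q.
Pre-tax equilibrium: 63 - 1.5Q = 11 + 5Q gives Q* = 8, P* = 51.
With the tax, buyers' net willingness to pay falls by 21: (63 - 21) - 1.5Q = 11 + 5Q, so Q_t = 4.7692. Buyers pay P_b = 55.8462; sellers receive P_s = P_b - 21 = 34.8462.
Consumer surplus is the triangle under demand above P_b: (1/2)(4.7692)(63 - 55.8462) = 17.0592.

17.06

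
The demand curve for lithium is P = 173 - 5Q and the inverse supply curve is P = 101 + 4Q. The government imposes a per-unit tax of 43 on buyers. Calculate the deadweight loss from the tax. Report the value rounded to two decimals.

Without the tax, 173 - 5Q = 101 + 4Q so Q* = 8 and P* = 133.
With the tax, buyers' net willingness to pay falls by 43: (173 - 43) - 5Q = 101 + 4Q, so Q_t = 3.2222. Buyers pay P_b = 156.8889; sellers receive P_s = P_b - 43 = 113.8889.
Deadweight loss is the triangle between the curves from Q_t to Q*: (1/2)(8 - 3.2222)(43) = 102.7222.

102.72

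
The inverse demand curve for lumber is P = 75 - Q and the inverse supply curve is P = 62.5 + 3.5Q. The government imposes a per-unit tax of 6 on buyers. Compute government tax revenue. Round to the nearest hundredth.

Pre-tax equilibrium: 75 - Q = 62.5 + 3.5Q gives Q* = 2.7778, P* = 72.2222.
With the tax, buyers' net willingness to pay falls by 6: (75 - 6) - Q = 62.5 + 3.5Q, so Q_t = 1.4444. Buyers pay P_b = 73.5556; sellers receive P_s = P_b - 6 = 67.5556.
Tax revenue = t x Q_t = 6 x 1.4444 = 8.6667.

8.67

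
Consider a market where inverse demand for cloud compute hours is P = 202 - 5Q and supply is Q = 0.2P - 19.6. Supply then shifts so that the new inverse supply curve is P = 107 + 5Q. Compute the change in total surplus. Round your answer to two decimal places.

-89.55

Rewriting supply in inverse form: P = 98 + 5Q.
Initial equilibrium: Q_0 = 10.4, P_0 = 150; CS_0 = (1/2)(10.4)(52) = 270.4, PS_0 = (1/2)(10.4)(52) = 270.4.
New equilibrium: 202 - 5Q = 107 + 5Q gives Q_1 = 9.5, P_1 = 154.5; CS_1 = 225.625, PS_1 = 225.625.
Change in total surplus = (225.625 + 225.625) - (270.4 + 270.4) = -89.55.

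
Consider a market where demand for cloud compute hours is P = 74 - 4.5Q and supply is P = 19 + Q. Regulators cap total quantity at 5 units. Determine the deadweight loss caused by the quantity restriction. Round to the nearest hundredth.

68.75

Unrestricted equilibrium: Q* = (74 - 19)/(4.5 + 1) = 10.
At Q = 5 the demand price is 74 - 4.5(5) = 51.5 and the supply price is 19 + (5) = 24.
DWL = (1/2)(gap between curves at 5) x (Q* - 5) = (1/2)(27.5)(5) = 68.75.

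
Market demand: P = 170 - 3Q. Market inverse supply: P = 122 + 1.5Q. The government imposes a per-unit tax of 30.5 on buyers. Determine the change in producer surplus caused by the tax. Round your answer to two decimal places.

Pre-tax equilibrium: 170 - 3Q = 122 + 1.5Q gives Q* = 10.6667, P* = 138.
A tax on buyers shifts demand down by 30.5: (170 - 30.5) - 3Q = 122 + 1.5Q, so Q_t = 3.8889. Buyers pay P_b = 158.3333; sellers receive P_s = P_b - 30.5 = 127.8333.
PS falls from (1/2)(10.6667)(16) = 85.3333 to (1/2)(3.8889)(5.8333) = 11.3426, a change of -73.9907.

-73.99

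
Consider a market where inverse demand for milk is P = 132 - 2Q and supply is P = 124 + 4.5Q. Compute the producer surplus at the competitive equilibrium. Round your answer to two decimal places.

Setting demand equal to supply, 8 = 6.5Q, so Q* = 1.2308 and P* = 129.5385.
The supply curve's price intercept is 124, so PS = (1/2)(Q*)(P* - 124) = (1/2)(1.2308)(5.5385) = 3.4083.

3.41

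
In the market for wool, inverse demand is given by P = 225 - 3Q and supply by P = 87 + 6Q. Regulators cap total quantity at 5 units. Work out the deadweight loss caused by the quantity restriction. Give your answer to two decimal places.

Unrestricted equilibrium: Q* = (225 - 87)/(3 + 6) = 15.3333.
At Q = 5 the demand price is 225 - 3(5) = 210 and the supply price is 87 + 6(5) = 117.
Deadweight loss is the triangle between the curves from 5 to 15.3333: (1/2)(210 - 117)(15.3333 - 5) = 480.5.

480.50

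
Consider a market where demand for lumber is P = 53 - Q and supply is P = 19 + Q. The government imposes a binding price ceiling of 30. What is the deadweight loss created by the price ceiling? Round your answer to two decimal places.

Without the control, 53 - Q = 19 + Q so Q* = 17 and P* = 36.
At P = 30, sellers supply (30 - 19)/1 = 11 while buyers want more, so the quantity traded is 11 at price 30.
At Q = 11 the demand price is 42 and the supply price is 30. Deadweight loss is the triangle between the curves from 11 to 17: (1/2)(42 - 30)(17 - 11) = 36.

36.00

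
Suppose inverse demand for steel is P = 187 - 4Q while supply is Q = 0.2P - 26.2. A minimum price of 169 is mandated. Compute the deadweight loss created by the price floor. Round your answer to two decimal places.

Rewriting supply in inverse form: P = 131 + 5Q.
Free-market equilibrium: 187 - 4Q = 131 + 5Q gives Q* = 6.2222, P* = 162.1111.
At the floor price 169, quantity demanded is (187 - 169)/4 = 4.5; demand is the short side, so Q = 4.5 trades at P = 169.
The lost-trades triangle has base Q* - 4.5 = 1.7222 and height equal to the gap between the curves at Q = 4.5, which is 169 - 153.5 = 15.5. DWL = (1/2)(1.7222)(15.5) = 13.3472.

13.35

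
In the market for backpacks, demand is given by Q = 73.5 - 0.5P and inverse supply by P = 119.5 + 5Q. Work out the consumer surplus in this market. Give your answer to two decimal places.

15.43

Rewriting demand in inverse form: P = 147 - 2Q.
Set 147 - 2Q = 119.5 + 5Q, which gives 27.5 = 7Q, so Q* = 3.9286 and P* = 147 - 2(3.9286) = 139.1429.
The demand choke price is 147, so CS = (1/2)(Q*)(147 - P*) = (1/2)(3.9286)(7.8571) = 15.4337.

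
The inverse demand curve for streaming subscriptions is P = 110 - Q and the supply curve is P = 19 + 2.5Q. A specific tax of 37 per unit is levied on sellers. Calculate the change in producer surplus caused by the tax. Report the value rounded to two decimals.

Pre-tax equilibrium: 110 - Q = 19 + 2.5Q gives Q* = 26, P* = 84.
A tax on sellers shifts supply up by 37: 110 - Q = 19 + 2.5Q + 37, so Q_t = 15.4286. Buyers pay P_b = 94.5714; sellers receive P_s = P_b - 37 = 57.5714.
PS falls from (1/2)(26)(65) = 845 to (1/2)(15.4286)(38.5714) = 297.551, a change of -547.449.

-547.45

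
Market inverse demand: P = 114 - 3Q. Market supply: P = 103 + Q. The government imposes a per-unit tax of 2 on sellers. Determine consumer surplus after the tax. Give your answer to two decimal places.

7.59

Pre-tax equilibrium: 114 - 3Q = 103 + Q gives Q* = 2.75, P* = 105.75.
A tax on sellers shifts supply up by 2: 114 - 3Q = 103 + Q + 2, so Q_t = 2.25. Buyers pay P_b = 107.25; sellers receive P_s = P_b - 2 = 105.25.
Consumer surplus is the triangle under demand above P_b: (1/2)(2.25)(114 - 107.25) = 7.5938.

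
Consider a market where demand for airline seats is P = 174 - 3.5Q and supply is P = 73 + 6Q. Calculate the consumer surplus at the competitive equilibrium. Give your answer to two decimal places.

197.80

Equilibrium: 174 - 3.5Q = 73 + 6Q, so Q* = 10.6316 and P* = 136.7895.
CS is the area between the demand curve and P* from 0 to Q*: (1/2)(10.6316)(37.2105) = 197.8033.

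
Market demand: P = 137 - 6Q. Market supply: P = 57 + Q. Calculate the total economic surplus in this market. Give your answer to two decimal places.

Set 137 - 6Q = 57 + Q, which gives 80 = 7Q, so Q* = 11.4286 and P* = 137 - 6(11.4286) = 68.4286.
Total surplus is the full triangle between the curves from 0 to Q*: (1/2)(11.4286)(137 - 57) = 457.1429.

457.14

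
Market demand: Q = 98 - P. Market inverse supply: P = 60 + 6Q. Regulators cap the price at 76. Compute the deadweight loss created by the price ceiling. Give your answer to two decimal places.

26.70

Rewriting demand in inverse form: P = 98 - Q.
Without the control, 98 - Q = 60 + 6Q so Q* = 5.4286 and P* = 92.5714.
At the ceiling price 76, quantity supplied is (76 - 60)/6 = 2.6667; supply is the short side, so Q = 2.6667 trades at P = 76.
The lost-trades triangle has base Q* - 2.6667 = 2.7619 and height equal to the gap between the curves at Q = 2.6667, which is 95.3333 - 76 = 19.3333. DWL = (1/2)(2.7619)(19.3333) = 26.6984.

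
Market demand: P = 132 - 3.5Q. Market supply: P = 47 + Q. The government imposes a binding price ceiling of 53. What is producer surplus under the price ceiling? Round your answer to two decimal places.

18.00

Free-market equilibrium: 132 - 3.5Q = 47 + Q gives Q* = 18.8889, P* = 65.8889.
At the ceiling price 53, quantity supplied is (53 - 47)/1 = 6; supply is the short side, so Q = 6 trades at P = 53.
PS is the triangle above supply below 53: (1/2)(6)(53 - 47) = 18.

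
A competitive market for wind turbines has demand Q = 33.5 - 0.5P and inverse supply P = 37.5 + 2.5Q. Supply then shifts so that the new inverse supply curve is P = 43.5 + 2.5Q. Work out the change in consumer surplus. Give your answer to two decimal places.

-15.70

Rewriting demand in inverse form: P = 67 - 2Q.
Initial equilibrium: Q_0 = 6.5556, P_0 = 53.8889; CS_0 = (1/2)(6.5556)(13.1111) = 42.9753, PS_0 = (1/2)(6.5556)(16.3889) = 53.7191.
New equilibrium: 67 - 2Q = 43.5 + 2.5Q gives Q_1 = 5.2222, P_1 = 56.5556; CS_1 = 27.2716, PS_1 = 34.0895.
Change in consumer surplus = 27.2716 - 42.9753 = -15.7037.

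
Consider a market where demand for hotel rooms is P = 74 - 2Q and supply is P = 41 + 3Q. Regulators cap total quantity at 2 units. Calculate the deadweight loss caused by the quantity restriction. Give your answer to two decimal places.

52.90

Unrestricted equilibrium: Q* = (74 - 41)/(2 + 3) = 6.6.
At Q = 2 the demand price is 74 - 2(2) = 70 and the supply price is 41 + 3(2) = 47.
DWL = (1/2)(gap between curves at 2) x (Q* - 2) = (1/2)(23)(4.6) = 52.9.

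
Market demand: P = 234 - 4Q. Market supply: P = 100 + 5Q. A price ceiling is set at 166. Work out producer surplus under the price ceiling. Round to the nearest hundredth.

Without the control, 234 - 4Q = 100 + 5Q so Q* = 14.8889 and P* = 174.4444.
At P = 166, sellers supply (166 - 100)/5 = 13.2 while buyers want more, so the quantity traded is 13.2 at price 166.
PS is the triangle above supply below 166: (1/2)(13.2)(166 - 100) = 435.6.

435.60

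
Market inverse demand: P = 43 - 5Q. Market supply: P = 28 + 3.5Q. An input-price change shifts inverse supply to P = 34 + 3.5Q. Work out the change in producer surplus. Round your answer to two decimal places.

Initial equilibrium: Q_0 = 1.7647, P_0 = 34.1765; CS_0 = (1/2)(1.7647)(8.8235) = 7.7855, PS_0 = (1/2)(1.7647)(6.1765) = 5.4498.
New equilibrium: 43 - 5Q = 34 + 3.5Q gives Q_1 = 1.0588, P_1 = 37.7059; CS_1 = 2.8028, PS_1 = 1.9619.
Change in producer surplus = 1.9619 - 5.4498 = -3.4879.

-3.49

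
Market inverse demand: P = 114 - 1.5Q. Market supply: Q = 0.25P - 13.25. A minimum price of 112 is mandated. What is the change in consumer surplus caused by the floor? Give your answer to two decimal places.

Rewriting supply in inverse form: P = 53 + 4Q.
Free-market equilibrium: 114 - 1.5Q = 53 + 4Q gives Q* = 11.0909, P* = 97.3636.
At the floor price 112, quantity demanded is (114 - 112)/1.5 = 1.3333; demand is the short side, so Q = 1.3333 trades at P = 112.
CS goes from (1/2)(11.0909)(16.6364) = 92.2562 to 1.3333 (computed as (114 - 112)(1.3333) - (1/2)(1.5)(1.3333)^2), a change of -90.9229.

-90.92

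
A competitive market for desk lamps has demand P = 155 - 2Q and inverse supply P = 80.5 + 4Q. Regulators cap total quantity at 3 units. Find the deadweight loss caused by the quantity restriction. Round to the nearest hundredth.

Unrestricted equilibrium: Q* = (155 - 80.5)/(2 + 4) = 12.4167.
At Q = 3 the demand price is 155 - 2(3) = 149 and the supply price is 80.5 + 4(3) = 92.5.
DWL = (1/2)(gap between curves at 3) x (Q* - 3) = (1/2)(56.5)(9.4167) = 266.0208.

266.02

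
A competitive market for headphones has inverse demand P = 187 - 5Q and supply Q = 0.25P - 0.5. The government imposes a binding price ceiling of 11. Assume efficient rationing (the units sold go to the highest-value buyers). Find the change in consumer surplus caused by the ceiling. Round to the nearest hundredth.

Rewriting supply in inverse form: P = 2 + 4Q.
Free-market equilibrium: 187 - 5Q = 2 + 4Q gives Q* = 20.5556, P* = 84.2222.
At P = 11, sellers supply (11 - 2)/4 = 2.25 while buyers want more, so the quantity traded is 2.25 at price 11.
CS goes from (1/2)(20.5556)(102.7778) = 1056.3272 to 383.3438 (computed as (187 - 11)(2.25) - (1/2)(5)(2.25)^2), a change of -672.9834.

-672.98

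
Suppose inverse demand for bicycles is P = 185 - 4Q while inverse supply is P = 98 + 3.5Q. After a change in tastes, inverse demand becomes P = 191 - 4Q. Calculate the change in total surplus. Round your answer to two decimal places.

Initial equilibrium: Q_0 = 11.6, P_0 = 138.6; CS_0 = (1/2)(11.6)(46.4) = 269.12, PS_0 = (1/2)(11.6)(40.6) = 235.48.
New equilibrium: 191 - 4Q = 98 + 3.5Q gives Q_1 = 12.4, P_1 = 141.4; CS_1 = 307.52, PS_1 = 269.08.
Change in total surplus = (307.52 + 269.08) - (269.12 + 235.48) = 72.

72.00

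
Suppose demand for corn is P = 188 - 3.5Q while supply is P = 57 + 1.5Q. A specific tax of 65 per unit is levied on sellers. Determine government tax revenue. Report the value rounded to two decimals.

858.00

Without the tax, 188 - 3.5Q = 57 + 1.5Q so Q* = 26.2 and P* = 96.3.
A tax on sellers shifts supply up by 65: 188 - 3.5Q = 57 + 1.5Q + 65, so Q_t = 13.2. Buyers pay P_b = 141.8; sellers receive P_s = P_b - 65 = 76.8.
Revenue is the tax times quantity traded: 65 x 13.2 = 858.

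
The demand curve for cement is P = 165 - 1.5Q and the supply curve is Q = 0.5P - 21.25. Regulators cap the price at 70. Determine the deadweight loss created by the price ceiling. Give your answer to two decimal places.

Rewriting supply in inverse form: P = 42.5 + 2Q.
Free-market equilibrium: 165 - 1.5Q = 42.5 + 2Q gives Q* = 35, P* = 112.5.
At P = 70, sellers supply (70 - 42.5)/2 = 13.75 while buyers want more, so the quantity traded is 13.75 at price 70.
The lost-trades triangle has base Q* - 13.75 = 21.25 and height equal to the gap between the curves at Q = 13.75, which is 144.375 - 70 = 74.375. DWL = (1/2)(21.25)(74.375) = 790.2344.

790.23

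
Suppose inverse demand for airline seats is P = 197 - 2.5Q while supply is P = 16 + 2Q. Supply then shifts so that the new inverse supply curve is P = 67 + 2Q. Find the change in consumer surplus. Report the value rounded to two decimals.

-979.07

Initial equilibrium: Q_0 = 40.2222, P_0 = 96.4444; CS_0 = (1/2)(40.2222)(100.5556) = 2022.284, PS_0 = (1/2)(40.2222)(80.4444) = 1617.8272.
New equilibrium: 197 - 2.5Q = 67 + 2Q gives Q_1 = 28.8889, P_1 = 124.7778; CS_1 = 1043.2099, PS_1 = 834.5679.
Change in consumer surplus = 1043.2099 - 2022.284 = -979.0741.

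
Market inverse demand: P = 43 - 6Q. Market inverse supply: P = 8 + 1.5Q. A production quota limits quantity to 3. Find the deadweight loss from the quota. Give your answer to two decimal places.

10.42

Without the quota, 43 - 6Q = 8 + 1.5Q gives Q* = 4.6667.
At Q = 3 the demand price is 43 - 6(3) = 25 and the supply price is 8 + 1.5(3) = 12.5.
Deadweight loss is the triangle between the curves from 3 to 4.6667: (1/2)(25 - 12.5)(4.6667 - 3) = 10.4167.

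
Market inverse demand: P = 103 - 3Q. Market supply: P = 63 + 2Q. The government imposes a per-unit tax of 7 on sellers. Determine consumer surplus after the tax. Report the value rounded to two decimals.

65.34

Without the tax, 103 - 3Q = 63 + 2Q so Q* = 8 and P* = 79.
With the tax, sellers need 7 more per unit: 103 - 3Q = 63 + 2Q + 7, so Q_t = 6.6. Buyers pay P_b = 83.2; sellers receive P_s = P_b - 7 = 76.2.
Consumer surplus is the triangle under demand above P_b: (1/2)(6.6)(103 - 83.2) = 65.34.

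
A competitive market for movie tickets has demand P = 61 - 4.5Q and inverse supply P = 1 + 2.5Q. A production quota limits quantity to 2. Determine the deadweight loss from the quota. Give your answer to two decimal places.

Without the quota, 61 - 4.5Q = 1 + 2.5Q gives Q* = 8.5714.
At Q = 2 the demand price is 61 - 4.5(2) = 52 and the supply price is 1 + 2.5(2) = 6.
Deadweight loss is the triangle between the curves from 2 to 8.5714: (1/2)(52 - 6)(8.5714 - 2) = 151.1429.

151.14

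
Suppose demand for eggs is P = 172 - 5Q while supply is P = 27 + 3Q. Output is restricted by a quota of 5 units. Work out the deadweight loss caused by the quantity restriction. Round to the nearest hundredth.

Unrestricted equilibrium: Q* = (172 - 27)/(5 + 3) = 18.125.
At Q = 5 the demand price is 172 - 5(5) = 147 and the supply price is 27 + 3(5) = 42.
Deadweight loss is the triangle between the curves from 5 to 18.125: (1/2)(147 - 42)(18.125 - 5) = 689.0625.

689.06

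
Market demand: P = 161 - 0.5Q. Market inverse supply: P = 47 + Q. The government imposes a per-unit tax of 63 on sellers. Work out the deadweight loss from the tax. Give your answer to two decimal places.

1323.00

Pre-tax equilibrium: 161 - 0.5Q = 47 + Q gives Q* = 76, P* = 123.
With the tax, sellers need 63 more per unit: 161 - 0.5Q = 47 + Q + 63, so Q_t = 34. Buyers pay P_b = 144; sellers receive P_s = P_b - 63 = 81.
Deadweight loss is the triangle between the curves from Q_t to Q*: (1/2)(76 - 34)(63) = 1323.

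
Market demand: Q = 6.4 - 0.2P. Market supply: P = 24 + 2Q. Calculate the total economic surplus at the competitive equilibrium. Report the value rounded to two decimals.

4.57

Rewriting demand in inverse form: P = 32 - 5Q.
Setting demand equal to supply, 8 = 7Q, so Q* = 1.1429 and P* = 26.2857.
CS = (1/2)(1.1429)(5.7143) = 3.2653 and PS = (1/2)(1.1429)(2.2857) = 1.3061, so total surplus = 4.5714.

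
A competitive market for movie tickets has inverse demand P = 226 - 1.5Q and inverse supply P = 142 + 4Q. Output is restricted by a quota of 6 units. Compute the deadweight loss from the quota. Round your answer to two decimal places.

236.45

Unrestricted equilibrium: Q* = (226 - 142)/(1.5 + 4) = 15.2727.
At Q = 6 the demand price is 226 - 1.5(6) = 217 and the supply price is 142 + 4(6) = 166.
Deadweight loss is the triangle between the curves from 6 to 15.2727: (1/2)(217 - 166)(15.2727 - 6) = 236.4545.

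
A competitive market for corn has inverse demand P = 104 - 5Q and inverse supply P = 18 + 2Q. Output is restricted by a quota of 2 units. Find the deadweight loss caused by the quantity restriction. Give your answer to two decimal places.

370.29

Unrestricted equilibrium: Q* = (104 - 18)/(5 + 2) = 12.2857.
At Q = 2 the demand price is 104 - 5(2) = 94 and the supply price is 18 + 2(2) = 22.
DWL = (1/2)(gap between curves at 2) x (Q* - 2) = (1/2)(72)(10.2857) = 370.2857.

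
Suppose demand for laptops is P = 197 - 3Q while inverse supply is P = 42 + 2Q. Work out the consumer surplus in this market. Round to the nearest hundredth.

Equilibrium: 197 - 3Q = 42 + 2Q, so Q* = 31 and P* = 104.
Consumer surplus is the triangle under demand above P*: (1/2)(31)(197 - 104) = (1/2)(31)(93) = 1441.5.

1441.50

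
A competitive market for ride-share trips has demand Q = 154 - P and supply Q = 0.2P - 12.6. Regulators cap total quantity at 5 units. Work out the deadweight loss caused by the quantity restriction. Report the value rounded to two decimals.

Rewriting demand in inverse form: P = 154 - Q.
Rewriting supply in inverse form: P = 63 + 5Q.
Without the quota, 154 - Q = 63 + 5Q gives Q* = 15.1667.
At Q = 5 the demand price is 154 - (5) = 149 and the supply price is 63 + 5(5) = 88.
Deadweight loss is the triangle between the curves from 5 to 15.1667: (1/2)(149 - 88)(15.1667 - 5) = 310.0833.

310.08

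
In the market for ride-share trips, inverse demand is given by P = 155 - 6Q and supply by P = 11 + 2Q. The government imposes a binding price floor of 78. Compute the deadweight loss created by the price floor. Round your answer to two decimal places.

106.78

Free-market equilibrium: 155 - 6Q = 11 + 2Q gives Q* = 18, P* = 47.
At the floor price 78, quantity demanded is (155 - 78)/6 = 12.8333; demand is the short side, so Q = 12.8333 trades at P = 78.
The lost-trades triangle has base Q* - 12.8333 = 5.1667 and height equal to the gap between the curves at Q = 12.8333, which is 78 - 36.6667 = 41.3333. DWL = (1/2)(5.1667)(41.3333) = 106.7778.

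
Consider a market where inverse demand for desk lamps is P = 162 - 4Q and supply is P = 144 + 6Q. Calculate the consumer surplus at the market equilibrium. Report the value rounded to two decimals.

Equilibrium: 162 - 4Q = 144 + 6Q, so Q* = 1.8 and P* = 154.8.
The demand choke price is 162, so CS = (1/2)(Q*)(162 - P*) = (1/2)(1.8)(7.2) = 6.48.

6.48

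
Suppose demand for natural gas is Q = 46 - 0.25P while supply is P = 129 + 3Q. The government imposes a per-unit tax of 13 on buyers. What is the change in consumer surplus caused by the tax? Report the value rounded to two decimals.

Rewriting demand in inverse form: P = 184 - 4Q.
Pre-tax equilibrium: 184 - 4Q = 129 + 3Q gives Q* = 7.8571, P* = 152.5714.
A tax on buyers shifts demand down by 13: (184 - 13) - 4Q = 129 + 3Q, so Q_t = 6. Buyers pay P_b = 160; sellers receive P_s = P_b - 13 = 147.
CS falls from (1/2)(7.8571)(31.4286) = 123.4694 to (1/2)(6)(24) = 72, a change of -51.4694.

-51.47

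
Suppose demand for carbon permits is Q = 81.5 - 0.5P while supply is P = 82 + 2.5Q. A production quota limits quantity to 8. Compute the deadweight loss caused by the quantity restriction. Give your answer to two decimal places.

225.00

Rewriting demand in inverse form: P = 163 - 2Q.
Unrestricted equilibrium: Q* = (163 - 82)/(2 + 2.5) = 18.
At Q = 8 the demand price is 163 - 2(8) = 147 and the supply price is 82 + 2.5(8) = 102.
Deadweight loss is the triangle between the curves from 8 to 18: (1/2)(147 - 102)(18 - 8) = 225.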